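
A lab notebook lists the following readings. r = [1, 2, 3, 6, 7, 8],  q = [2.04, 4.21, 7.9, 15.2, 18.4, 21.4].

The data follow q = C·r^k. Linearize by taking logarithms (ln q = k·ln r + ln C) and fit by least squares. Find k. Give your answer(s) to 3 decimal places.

k = 1.132

Let Y = ln q. Fitting Y = k·ln r + ln C by least squares:
Σln r = 7.6089, Σ(ln r)² = 13.0084, Σln q = 12.9143, Σln r·ln q = 20.1803.
Equations: 13.0084·k + 7.6089·ln C = 20.1803;  7.6089·k + 6·ln C = 12.9143.
Solving (det = 20.1558): k = 1.13210, ln C = 0.71672.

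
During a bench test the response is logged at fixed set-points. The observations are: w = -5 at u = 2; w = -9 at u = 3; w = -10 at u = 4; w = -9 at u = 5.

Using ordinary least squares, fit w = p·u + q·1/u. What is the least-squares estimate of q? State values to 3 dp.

q = -4.560

Setting ∂/∂p … = 0 gives: 54·p + 4·q = -122;  4·p + (1669/3600)·q = -49/5.
(Σu·u = 54, Σu·1/u = 4, Σ1/u·1/u = 1669/3600, Σu·w = -122, Σ1/u·w = -49/5.)
Eliminating q: (1669/3600)·(row 1) − 4·(row 2) gives (1807/200)·p = (1669/3600)·(-122) − 4·(-49/5) = -31249/1800, so p = -31249/16263.
Then q = ((-49/5) − 4·(-31249/16263))/(1669/3600) = -8240/1807.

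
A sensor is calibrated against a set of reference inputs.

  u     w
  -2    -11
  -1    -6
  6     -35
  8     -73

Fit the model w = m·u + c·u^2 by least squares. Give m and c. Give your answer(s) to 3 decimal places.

Compute the Gram sums: Σu·u = 105, Σu·u^2 = 719, Σu^2·u^2 = 5409.
Moment sums: Σu·w = -766, Σu^2·w = -5982.
So XᵀX·[m, c]ᵀ = Xᵀw: [[105, 719]; [719, 5409]]·[m, c]ᵀ = [-766, -5982]ᵀ.
det = 105·5409 − 719² = 50984.
m = ((-766)·5409 − 719·(-5982))/50984 = 39441/12746; c = (105·(-5982) − 719·(-766))/50984 = -19339/12746.

m = 3.094, c = -1.517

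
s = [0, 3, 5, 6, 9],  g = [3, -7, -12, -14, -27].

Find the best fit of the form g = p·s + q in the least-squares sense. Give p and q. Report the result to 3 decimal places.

p = -3.226, q = 3.438

With design matrix X, XᵀX = [[151, 23]; [23, 5]] and Xᵀg = [-408, -57]ᵀ.
Eliminating q: 5·(row 1) − 23·(row 2) gives 226·p = 5·(-408) − 23·(-57) = -729, so p = -729/226.
Then q = ((-57) − 23·(-729/226))/5 = 777/226.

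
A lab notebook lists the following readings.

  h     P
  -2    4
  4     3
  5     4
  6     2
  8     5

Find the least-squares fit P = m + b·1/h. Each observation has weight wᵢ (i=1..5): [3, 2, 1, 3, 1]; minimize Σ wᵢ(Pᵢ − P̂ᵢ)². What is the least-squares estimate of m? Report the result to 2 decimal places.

m = 3.27

XᵀWX·[m, b]ᵀ = XᵀWP reads: 10·m + (-7/40)·b = 33;  (-7/40)·m + (4867/4800)·b = -83/40.
(Σwᵢ·1 = 10, Σwᵢ·1/h = -7/40, Σwᵢ·1/h·1/h = 4867/4800, Σwᵢ·P = 33, Σwᵢ·1/h·P = -83/40.)
det = 10·(4867/4800) − (-7/40)² = 48523/4800.
m = (33·(4867/4800) − (-7/40)·(-83/40))/(48523/4800) = 158868/48523; b = (10·(-83/40) − (-7/40)·33)/(48523/4800) = -71880/48523.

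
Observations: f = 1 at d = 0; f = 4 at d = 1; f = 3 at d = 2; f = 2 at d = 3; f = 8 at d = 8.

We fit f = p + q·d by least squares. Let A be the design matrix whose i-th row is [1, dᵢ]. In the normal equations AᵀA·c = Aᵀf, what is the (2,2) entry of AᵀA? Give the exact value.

78

Row 2 ↔ basis d, column 2 ↔ basis d, so (AᵀA)_{2,2} = Σᵢ (d)·(d) = (0)·(0) + (1)·(1) + (2)·(2) + (3)·(3) + (8)·(8) = 78.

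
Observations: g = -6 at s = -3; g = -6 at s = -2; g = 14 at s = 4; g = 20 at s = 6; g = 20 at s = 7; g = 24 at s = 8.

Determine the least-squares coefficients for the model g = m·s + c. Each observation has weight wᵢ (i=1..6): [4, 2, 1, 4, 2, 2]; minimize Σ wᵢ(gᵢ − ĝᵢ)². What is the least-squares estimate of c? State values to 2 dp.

Entries of XᵀWX: Σwᵢ·s·s = 430, Σwᵢ·s = 42, Σwᵢ·1 = 15.
Right-hand side: Σwᵢ·s·g = 1296, Σwᵢ·g = 146.
XᵀWX·[m, c]ᵀ = XᵀWg becomes [[430, 42]; [42, 15]]·[m, c]ᵀ = [1296, 146]ᵀ.
det = 430·15 − 42² = 4686.
m = (1296·15 − 42·146)/4686 = 2218/781; c = (430·146 − 42·1296)/4686 = 4174/2343.

c = 1.78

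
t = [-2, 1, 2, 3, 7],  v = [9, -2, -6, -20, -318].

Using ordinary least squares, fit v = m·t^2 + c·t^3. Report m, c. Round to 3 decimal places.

m = 0.600, c = -1.012

Sums needed: Σt^2·t^2 = 2515, Σt^2·t^3 = 17051, Σt^3·t^3 = 118507.
Moment sums: Σt^2·v = -15752, Σt^3·v = -109736.
det = 2515·118507 − 17051² = 7308504.
m = ((-15752)·118507 − 17051·(-109736))/7308504 = 32252/53739; c = (2515·(-109736) − 17051·(-15752))/7308504 = -924836/913563.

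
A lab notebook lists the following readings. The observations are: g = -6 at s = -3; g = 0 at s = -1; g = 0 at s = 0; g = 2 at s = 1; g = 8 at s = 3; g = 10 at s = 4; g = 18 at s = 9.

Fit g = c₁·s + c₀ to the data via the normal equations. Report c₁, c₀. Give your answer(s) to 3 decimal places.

From the data, Σs·s = 117, Σs = 13, Σ1 = 7.
And Σs·g = 246, Σg = 32.
So MᵀM·[c₁, c₀]ᵀ = Mᵀg: [[117, 13]; [13, 7]]·[c₁, c₀]ᵀ = [246, 32]ᵀ.
Eliminating c₀: 7·(row 1) − 13·(row 2) gives 650·c₁ = 7·246 − 13·32 = 1306, so c₁ = 653/325.
Then c₀ = (32 − 13·(653/325))/7 = 21/25.

c₁ = 2.009, c₀ = 0.840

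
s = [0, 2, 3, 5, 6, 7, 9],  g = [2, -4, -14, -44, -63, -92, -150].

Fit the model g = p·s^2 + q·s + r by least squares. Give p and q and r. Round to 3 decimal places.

Compute the Gram sums: Σs^2·s^2 = 10980, Σs^2·s = 1448, Σs^2 = 204, Σs·s = 204, Σs = 32, Σ1 = 7.
Moment sums: Σs^2·g = -20168, Σs·g = -2642, Σg = -365.
Normal equations: [[10980, 1448, 204]; [1448, 204, 32]; [204, 32, 7]]·[p, q, r]ᵀ = [-20168, -2642, -365]ᵀ.
Row-reducing yields p = -21146/10901, q = 907/1982, r = 25041/10901.

p = -1.940, q = 0.458, r = 2.297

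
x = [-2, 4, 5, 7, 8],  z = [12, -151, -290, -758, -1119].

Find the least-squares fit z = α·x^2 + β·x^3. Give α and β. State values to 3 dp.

α = -1.519, β = -1.996

Normal-equation sums: Σx^2·x^2 = 7394, Σx^2·x^3 = 53692, Σx^3·x^3 = 399578.
Right-hand side: Σx^2·z = -118376, Σx^3·z = -878932.
Eliminating β: 399578·(row 1) − 53692·(row 2) gives 71648868·α = 399578·(-118376) − 53692·(-878932) = -108828384, so α = -9069032/5970739.
Then β = ((-878932) − 53692·(-9069032/5970739))/399578 = -11914918/5970739.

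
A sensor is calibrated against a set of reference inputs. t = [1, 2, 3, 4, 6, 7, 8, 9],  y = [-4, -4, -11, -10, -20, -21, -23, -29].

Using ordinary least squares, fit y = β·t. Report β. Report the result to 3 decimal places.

β = -3.065

From the data, Σt·t = 260.
And Σt·y = -797.
Hence β = -797 / 260 ≈ -3.06538.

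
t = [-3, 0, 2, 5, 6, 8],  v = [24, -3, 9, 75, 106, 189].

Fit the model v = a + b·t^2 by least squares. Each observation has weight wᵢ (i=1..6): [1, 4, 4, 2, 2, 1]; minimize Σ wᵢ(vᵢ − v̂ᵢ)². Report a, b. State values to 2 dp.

Forming AᵀWA = [[14, 211]; [211, 8083]] and AᵀWv = [599, 23838]ᵀ gives AᵀWA·[a, b]ᵀ = AᵀWv.
Determinant 14·8083 − 211² = 68641.
a = (599·8083 − 211·23838)/68641 = -188101/68641; b = (14·23838 − 211·599)/68641 = 207343/68641.

a = -2.74, b = 3.02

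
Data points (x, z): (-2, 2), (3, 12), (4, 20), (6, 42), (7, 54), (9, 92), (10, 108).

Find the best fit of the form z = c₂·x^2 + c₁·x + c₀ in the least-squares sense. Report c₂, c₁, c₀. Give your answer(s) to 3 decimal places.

From the data, Σx^2·x^2 = 20611, Σx^2·x = 2371, Σx^2 = 295, Σx·x = 295, Σx = 37, Σ1 = 7.
Right-hand side: Σx^2·z = 22846, Σx·z = 2650, Σz = 330.
So AᵀA·[c₂, c₁, c₀]ᵀ = Aᵀz: [[20611, 2371, 295]; [2371, 295, 37]; [295, 37, 7]]·[c₂, c₁, c₀]ᵀ = [22846, 2650, 330]ᵀ.
Solving the 3×3 system (Gaussian elimination) gives c₂ = 29866/30009, c₁ = 9846/10003, c₀ = -58/30009.

c₂ = 0.995, c₁ = 0.984, c₀ = -0.002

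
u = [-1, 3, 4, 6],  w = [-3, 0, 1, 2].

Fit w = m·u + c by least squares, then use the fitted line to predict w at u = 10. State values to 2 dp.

Compute the Gram sums: Σu·u = 62, Σu = 12, Σ1 = 4.
For Aᵀw: Σu·w = 19, Σw = 0.
AᵀA·[m, c]ᵀ = Aᵀw becomes [[62, 12]; [12, 4]]·[m, c]ᵀ = [19, 0]ᵀ.
Eliminating c: 4·(row 1) − 12·(row 2) gives 104·m = 4·19 − 12·0 = 76, so m = 19/26.
Then c = (0 − 12·(19/26))/4 = -57/26.
At u = 10: ŵ = (19/26)·(10) + (-57/26)·(1) = 133/26.

ŵ = 5.12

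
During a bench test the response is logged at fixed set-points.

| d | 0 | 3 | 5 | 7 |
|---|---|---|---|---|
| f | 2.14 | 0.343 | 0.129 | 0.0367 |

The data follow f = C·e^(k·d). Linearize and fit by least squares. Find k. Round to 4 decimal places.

Let Y = ln f. Fitting Y = k·d + ln C by least squares:
Over the data: Σd = 15.0000, Σ(d)² = 83.0000, Σln f = -5.6621, Σd·ln f = -36.5846.
Normal system: [[83.0000, 15.0000]; [15.0000, 4]]·[k, ln C]ᵀ = [-36.5846, -5.6621]ᵀ.
Δ = 83.0000·4 − (15.0000)² = 107.0000; k = (-36.5846·4 − 15.0000·-5.6621)/107.0000 = -0.57389, ln C = (83.0000·-5.6621 − 15.0000·-36.5846)/107.0000 = 0.73656.

k = -0.5739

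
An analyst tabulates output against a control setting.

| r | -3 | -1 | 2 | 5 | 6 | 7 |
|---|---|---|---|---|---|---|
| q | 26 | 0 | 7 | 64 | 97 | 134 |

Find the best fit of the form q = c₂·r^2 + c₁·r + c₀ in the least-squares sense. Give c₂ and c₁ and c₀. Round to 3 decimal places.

c₂ = 2.946, c₁ = -0.994, c₀ = -3.577

From the data, Σr^2·r^2 = 4420, Σr^2·r = 664, Σr^2 = 124, Σr·r = 124, Σr = 16, Σ1 = 6.
Moment sums: Σr^2·q = 11920, Σr·q = 1776, Σq = 328.
Solving the 3×3 system (Gaussian elimination) gives c₂ = 22072/7491, c₁ = -7444/7491, c₀ = -812/227.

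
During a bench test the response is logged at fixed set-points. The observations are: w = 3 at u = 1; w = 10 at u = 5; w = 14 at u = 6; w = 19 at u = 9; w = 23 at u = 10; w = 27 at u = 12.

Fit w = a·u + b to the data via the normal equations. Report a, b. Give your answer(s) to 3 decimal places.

a = 2.207, b = 0.182

The normal system XᵀX·[a, b]ᵀ = Xᵀw is [[387, 43]; [43, 6]]·[a, b]ᵀ = [862, 96]ᵀ.
Δ = 387·6 − 43² = 473.
a = (862·6 − 43·96)/473 = 1044/473; b = (387·96 − 43·862)/473 = 2/11.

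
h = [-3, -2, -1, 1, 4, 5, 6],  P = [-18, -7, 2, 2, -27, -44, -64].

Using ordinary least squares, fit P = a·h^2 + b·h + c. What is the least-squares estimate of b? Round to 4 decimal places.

MᵀM·[a, b, c]ᵀ = MᵀP reads: 2276·a + 370·b + 92·c = -4022;  370·a + 92·b + 10·c = -644;  92·a + 10·b + 7·c = -156.
(Σh^2·h^2 = 2276, Σh^2·h = 370, Σh^2 = 92, Σh·h = 92, Σh = 10, Σ1 = 7, Σh^2·P = -4022, Σh·P = -644, ΣP = -156.)
Inverting the 3×3 Gram matrix, [a, b, c]ᵀ = [-92326/45489, 36917/45489, 48978/15163]ᵀ.

b = 0.8116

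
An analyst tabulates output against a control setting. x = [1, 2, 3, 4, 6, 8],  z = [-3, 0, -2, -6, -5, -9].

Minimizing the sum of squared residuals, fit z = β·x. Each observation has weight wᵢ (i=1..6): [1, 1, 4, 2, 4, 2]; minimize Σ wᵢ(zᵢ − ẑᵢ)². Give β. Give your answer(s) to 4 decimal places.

β = -0.9826

From the data, Σwᵢ·x·x = 345.
And Σwᵢ·x·z = -339.
So AᵀWA·[β]ᵀ = AᵀWz: [[345]]·[β]ᵀ = [-339]ᵀ.
β = (-339)/345 = -0.982609.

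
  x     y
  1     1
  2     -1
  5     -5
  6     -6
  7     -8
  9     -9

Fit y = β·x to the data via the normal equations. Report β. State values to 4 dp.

β = -1.0153

The normal equations are: 196·β = -199.
β = (-199)/196 = -1.01531.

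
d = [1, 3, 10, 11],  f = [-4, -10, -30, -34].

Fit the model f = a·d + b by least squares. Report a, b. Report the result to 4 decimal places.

Sums needed: Σd·d = 231, Σd = 25, Σ1 = 4.
Moment sums: Σd·f = -708, Σf = -78.
AᵀA·[a, b]ᵀ = Aᵀf becomes [[231, 25]; [25, 4]]·[a, b]ᵀ = [-708, -78]ᵀ.
Δ = 231·4 − 25² = 299.
a = ((-708)·4 − 25·(-78))/299 = -882/299; b = (231·(-78) − 25·(-708))/299 = -318/299.

a = -2.9498, b = -1.0635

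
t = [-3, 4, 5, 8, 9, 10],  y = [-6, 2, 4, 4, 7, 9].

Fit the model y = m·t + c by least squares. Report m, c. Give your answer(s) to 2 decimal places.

With design matrix M, MᵀM = [[295, 33]; [33, 6]] and Mᵀy = [231, 20]ᵀ.
Δ = 295·6 − 33² = 681.
m = (231·6 − 33·20)/681 = 242/227; c = (295·20 − 33·231)/681 = -1723/681.

m = 1.07, c = -2.53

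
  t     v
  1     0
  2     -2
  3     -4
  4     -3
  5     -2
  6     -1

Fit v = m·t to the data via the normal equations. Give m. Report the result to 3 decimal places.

m = -0.484

From the data, Σt·t = 91.
Right-hand side: Σt·v = -44.
m = (-44)/91 = -0.483516.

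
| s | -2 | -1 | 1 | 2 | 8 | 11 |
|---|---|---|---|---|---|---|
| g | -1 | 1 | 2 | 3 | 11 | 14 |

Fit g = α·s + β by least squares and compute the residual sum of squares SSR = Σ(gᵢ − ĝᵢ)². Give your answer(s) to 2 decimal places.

With design matrix A, AᵀA = [[195, 19]; [19, 6]] and Aᵀg = [251, 30]ᵀ.
Δ = 195·6 − 19² = 809.
α = (251·6 − 19·30)/809 = 936/809; β = (195·30 − 19·251)/809 = 1081/809.
Residuals: -18/809, 664/809, -399/809, -526/809, 330/809, -51/809; SSR = 1222/809.

SSR = 1.51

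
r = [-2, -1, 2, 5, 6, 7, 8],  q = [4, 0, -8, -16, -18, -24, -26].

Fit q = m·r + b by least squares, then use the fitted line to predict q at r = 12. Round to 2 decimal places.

The normal equations are: 183·m + 25·b = -588;  25·m + 7·b = -88.
(Σr·r = 183, Σr = 25, Σ1 = 7, Σr·q = -588, Σq = -88.)
Δ = 183·7 − 25² = 656.
m = ((-588)·7 − 25·(-88))/656 = -479/164; b = (183·(-88) − 25·(-588))/656 = -351/164.
At r = 12: q̂ = (-479/164)·(12) + (-351/164)·(1) = -6099/164.

q̂ = -37.19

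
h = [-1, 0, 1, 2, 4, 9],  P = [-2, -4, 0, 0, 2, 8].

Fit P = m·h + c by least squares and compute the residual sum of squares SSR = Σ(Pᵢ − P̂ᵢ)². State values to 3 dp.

Setting ∂/∂m … = 0 gives: 103·m + 15·c = 82;  15·m + 6·c = 4.
Eliminating c: 6·(row 1) − 15·(row 2) gives 393·m = 6·82 − 15·4 = 432, so m = 144/131.
Then c = (4 − 15·(144/131))/6 = -818/393.
Residuals: 464/393, -754/393, 386/393, -46/393, -124/393, 74/393; SSR = 2432/393.

SSR = 6.188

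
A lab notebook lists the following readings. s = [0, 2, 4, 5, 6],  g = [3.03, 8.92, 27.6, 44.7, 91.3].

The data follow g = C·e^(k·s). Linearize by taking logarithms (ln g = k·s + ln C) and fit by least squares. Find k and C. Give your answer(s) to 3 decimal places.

Linearized form: ln g = k·s + ln C. From the 5 transformed points,
Σs = 17.0000, Σ(s)² = 81.0000, Σln g = 14.9288, Σs·ln g = 63.7326.
Equations: 81.0000·k + 17.0000·ln C = 63.7326;  17.0000·k + 5·ln C = 14.9288.
Δ = 81.0000·5 − (17.0000)² = 116.0000; k = (63.7326·5 − 17.0000·14.9288)/116.0000 = 0.55925, ln C = (81.0000·14.9288 − 17.0000·63.7326)/116.0000 = 1.08429, so C = exp(1.08429) = 2.95735.

k = 0.559, C = 2.957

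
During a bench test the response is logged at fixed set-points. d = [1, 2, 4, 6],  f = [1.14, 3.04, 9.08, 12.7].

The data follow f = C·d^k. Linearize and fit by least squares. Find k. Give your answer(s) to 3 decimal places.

Linearized form: ln f = k·ln d + ln C. From the 4 transformed points,
Sums: Σln d = 3.8712, Σ(ln d)² = 5.6127, Σln f = 5.9906, Σln d·ln f = 8.3829.
Normal system: [[5.6127, 3.8712]; [3.8712, 4]]·[k, ln C]ᵀ = [8.3829, 5.9906]ᵀ.
Slope k = (n·Σln d·ln f − Σln d·Σln f)/(n·Σ(ln d)² − (Σln d)²) = (4·8.3829 − 3.8712·5.9906)/7.4645 = 1.38535; ln C = (Σln f − k·Σln d)/n = 0.15690.

k = 1.385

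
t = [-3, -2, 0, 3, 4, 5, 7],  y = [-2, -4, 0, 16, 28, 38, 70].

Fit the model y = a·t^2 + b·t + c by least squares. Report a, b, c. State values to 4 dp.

a = 0.9971, b = 3.1293, c = -1.3555

Entries of XᵀX: Σt^2·t^2 = 3460, Σt^2·t = 524, Σt^2 = 112, Σt·t = 112, Σt = 14, Σ1 = 7.
Moment sums: Σt^2·y = 4938, Σt·y = 854, Σy = 146.
Inverting the 3×3 Gram matrix, [a, b, c]ᵀ = [347/348, 363/116, -1651/1218]ᵀ.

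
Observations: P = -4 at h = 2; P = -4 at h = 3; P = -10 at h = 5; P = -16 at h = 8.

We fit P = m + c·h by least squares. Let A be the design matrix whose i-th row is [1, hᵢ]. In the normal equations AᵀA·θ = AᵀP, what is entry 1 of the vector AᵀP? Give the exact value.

-34

Entry 1 ↔ basis 1, so (AᵀP)_{1} = Σᵢ Pᵢ = (1)·(-4) + (1)·(-4) + (1)·(-10) + (1)·(-16) = -34.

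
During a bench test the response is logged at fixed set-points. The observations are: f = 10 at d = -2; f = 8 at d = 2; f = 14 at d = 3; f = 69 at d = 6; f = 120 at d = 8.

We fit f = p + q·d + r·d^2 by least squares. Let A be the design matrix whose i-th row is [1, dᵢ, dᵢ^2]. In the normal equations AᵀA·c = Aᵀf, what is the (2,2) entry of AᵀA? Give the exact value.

117

Row 2 ↔ basis d, column 2 ↔ basis d, so (AᵀA)_{2,2} = Σᵢ (d)·(d) = (-2)·(-2) + (2)·(2) + (3)·(3) + (6)·(6) + (8)·(8) = 117.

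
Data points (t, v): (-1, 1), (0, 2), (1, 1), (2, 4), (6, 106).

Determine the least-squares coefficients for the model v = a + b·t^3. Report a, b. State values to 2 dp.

From the data, Σ1 = 5, Σt^3 = 224, Σt^3·t^3 = 46722.
Moment sums: Σv = 114, Σt^3·v = 22928.
XᵀX·[a, b]ᵀ = Xᵀv becomes [[5, 224]; [224, 46722]]·[a, b]ᵀ = [114, 22928]ᵀ.
det = 5·46722 − 224² = 183434.
a = (114·46722 − 224·22928)/183434 = 95218/91717; b = (5·22928 − 224·114)/183434 = 44552/91717.

a = 1.04, b = 0.49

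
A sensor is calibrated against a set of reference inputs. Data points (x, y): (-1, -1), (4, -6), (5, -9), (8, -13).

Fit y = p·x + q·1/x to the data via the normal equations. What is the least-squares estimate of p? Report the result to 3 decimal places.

The normal system AᵀA·[p, q]ᵀ = Aᵀy is [[106, 4]; [4, 1789/1600]]·[p, q]ᵀ = [-172, -157/40]ᵀ.
Eliminating q: (1789/1600)·(row 1) − 4·(row 2) gives (82017/800)·p = (1789/1600)·(-172) − 4·(-157/40) = -70647/400, so p = -47098/27339.
Then q = ((-157/40) − 4·(-47098/27339))/(1789/1600) = 72520/27339.

p = -1.723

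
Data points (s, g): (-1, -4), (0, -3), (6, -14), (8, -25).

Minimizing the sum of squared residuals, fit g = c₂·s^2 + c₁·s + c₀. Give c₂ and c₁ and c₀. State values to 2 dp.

c₂ = -0.45, c₁ = 0.80, c₀ = -2.86

From the data, Σs^2·s^2 = 5393, Σs^2·s = 727, Σs^2 = 101, Σs·s = 101, Σs = 13, Σ1 = 4.
Right-hand side: Σs^2·g = -2108, Σs·g = -280, Σg = -46.
Normal equations: [[5393, 727, 101]; [727, 101, 13]; [101, 13, 4]]·[c₂, c₁, c₀]ᵀ = [-2108, -280, -46]ᵀ.
Solving the 3×3 system (Gaussian elimination) gives c₂ = -119/267, c₁ = 1073/1335, c₀ = -1272/445.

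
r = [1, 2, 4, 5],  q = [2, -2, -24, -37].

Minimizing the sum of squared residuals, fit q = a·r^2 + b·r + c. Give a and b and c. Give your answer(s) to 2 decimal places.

The normal equations are: 898·a + 198·b + 46·c = -1315;  198·a + 46·b + 12·c = -283;  46·a + 12·b + 4·c = -61.
(Σr^2·r^2 = 898, Σr^2·r = 198, Σr^2 = 46, Σr·r = 46, Σr = 12, Σ1 = 4, Σr^2·q = -1315, Σr·q = -283, Σq = -61.)
Row-reducing yields a = -3/2, b = -1, c = 5.

a = -1.50, b = -1.00, c = 5.00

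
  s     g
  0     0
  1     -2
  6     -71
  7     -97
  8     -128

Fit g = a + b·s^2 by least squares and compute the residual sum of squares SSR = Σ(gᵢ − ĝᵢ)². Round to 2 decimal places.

SSR = 1.01

With design matrix M, MᵀM = [[5, 150]; [150, 7794]] and Mᵀg = [-298, -15503]ᵀ.
Determinant 5·7794 − 150² = 16470.
a = ((-298)·7794 − 150·(-15503))/16470 = 473/2745; b = (5·(-15503) − 150·(-298))/16470 = -6563/3294.
Residuals: -473/2745, -2963/16470, 1522/2745, 7507/16470, -5419/8235; SSR = 16639/16470.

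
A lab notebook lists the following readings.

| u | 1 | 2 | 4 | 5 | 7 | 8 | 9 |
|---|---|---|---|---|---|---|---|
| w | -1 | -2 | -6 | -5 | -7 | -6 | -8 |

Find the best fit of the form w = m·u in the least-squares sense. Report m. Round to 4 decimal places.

Entries of XᵀX: Σu·u = 240.
For Xᵀw: Σu·w = -223.
XᵀX·[m]ᵀ = Xᵀw becomes [[240]]·[m]ᵀ = [-223]ᵀ.
Hence m = -223 / 240 ≈ -0.929167.

m = -0.9292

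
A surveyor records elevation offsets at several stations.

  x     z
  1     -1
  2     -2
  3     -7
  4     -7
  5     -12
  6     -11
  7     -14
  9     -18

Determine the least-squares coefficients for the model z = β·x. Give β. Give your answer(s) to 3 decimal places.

AᵀA·[β]ᵀ = Aᵀz reads: 221·β = -440.
(Σx·x = 221, Σx·z = -440.)
β = (-440)/221 = -1.99095.

β = -1.991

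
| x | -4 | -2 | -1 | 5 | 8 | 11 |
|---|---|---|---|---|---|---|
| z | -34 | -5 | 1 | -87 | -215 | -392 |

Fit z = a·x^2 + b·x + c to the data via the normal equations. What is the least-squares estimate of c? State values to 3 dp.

Forming MᵀM = [[19635, 1895, 231]; [1895, 231, 17]; [231, 17, 6]] and Mᵀz = [-63930, -6322, -732]ᵀ gives MᵀM·[a, b, c]ᵀ = Mᵀz.
Inverting the 3×3 Gram matrix, [a, b, c]ᵀ = [-211047/70844, -214083/70844, 44455/35422]ᵀ.

c = 1.255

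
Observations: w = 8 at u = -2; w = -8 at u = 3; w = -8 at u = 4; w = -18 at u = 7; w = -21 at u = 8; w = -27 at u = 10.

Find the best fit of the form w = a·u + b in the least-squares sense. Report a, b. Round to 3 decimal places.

a = -2.891, b = 2.123

With design matrix M, MᵀM = [[242, 30]; [30, 6]] and Mᵀw = [-636, -74]ᵀ.
Δ = 242·6 − 30² = 552.
a = ((-636)·6 − 30·(-74))/552 = -133/46; b = (242·(-74) − 30·(-636))/552 = 293/138.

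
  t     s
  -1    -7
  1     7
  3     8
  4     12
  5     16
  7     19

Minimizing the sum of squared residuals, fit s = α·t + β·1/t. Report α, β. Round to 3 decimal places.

α = 2.713, β = 4.164

Normal-equation sums: Σt·t = 101, Σt·1/t = 6, Σ1/t·1/t = 394081/176400.
And Σt·s = 299, Σ1/t·s = 2686/105.
Normal equations: [[101, 6]; [6, 394081/176400]]·[α, β]ᵀ = [299, 2686/105]ᵀ.
Eliminating β: (394081/176400)·(row 1) − 6·(row 2) gives (33451781/176400)·α = (394081/176400)·299 − 6·(2686/105) = 90755339/176400, so α = 90755339/33451781.
Then β = ((2686/105) − 6·(90755339/33451781))/(394081/176400) = 139298880/33451781.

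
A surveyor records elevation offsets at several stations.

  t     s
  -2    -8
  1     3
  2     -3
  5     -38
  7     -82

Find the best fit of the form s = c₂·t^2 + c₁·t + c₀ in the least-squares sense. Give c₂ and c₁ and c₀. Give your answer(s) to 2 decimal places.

From the data, Σt^2·t^2 = 3059, Σt^2·t = 469, Σt^2 = 83, Σt·t = 83, Σt = 13, Σ1 = 5.
Moment sums: Σt^2·s = -5009, Σt·s = -751, Σs = -128.
Normal equations: [[3059, 469, 83]; [469, 83, 13]; [83, 13, 5]]·[c₂, c₁, c₀]ᵀ = [-5009, -751, -128]ᵀ.
Inverting the 3×3 Gram matrix, [c₂, c₁, c₀]ᵀ = [-2501/1292, 1889/1292, 1765/646]ᵀ.

c₂ = -1.94, c₁ = 1.46, c₀ = 2.73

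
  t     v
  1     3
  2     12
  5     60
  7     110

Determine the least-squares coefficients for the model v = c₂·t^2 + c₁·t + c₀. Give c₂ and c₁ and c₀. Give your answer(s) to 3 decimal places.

From the data, Σt^2·t^2 = 3043, Σt^2·t = 477, Σt^2 = 79, Σt·t = 79, Σt = 15, Σ1 = 4.
And Σt^2·v = 6941, Σt·v = 1097, Σv = 185.
Inverting the 3×3 Gram matrix, [c₂, c₁, c₀]ᵀ = [1265/708, 833/236, -805/354]ᵀ.

c₂ = 1.787, c₁ = 3.530, c₀ = -2.274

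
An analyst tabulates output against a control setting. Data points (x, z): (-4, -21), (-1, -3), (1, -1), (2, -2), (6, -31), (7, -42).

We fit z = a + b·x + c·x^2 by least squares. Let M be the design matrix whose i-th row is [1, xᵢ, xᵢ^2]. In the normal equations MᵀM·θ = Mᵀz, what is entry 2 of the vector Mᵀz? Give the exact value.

-398

Entry 2 ↔ basis x, so (Mᵀz)_{2} = Σᵢ (x)·zᵢ = (-4)·(-21) + (-1)·(-3) + (1)·(-1) + (2)·(-2) + (6)·(-31) + (7)·(-42) = -398.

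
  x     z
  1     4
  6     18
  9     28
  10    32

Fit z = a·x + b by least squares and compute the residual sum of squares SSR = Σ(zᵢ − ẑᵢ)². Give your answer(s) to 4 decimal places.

SSR = 1.6735

With design matrix A, AᵀA = [[218, 26]; [26, 4]] and Aᵀz = [684, 82]ᵀ.
det = 218·4 − 26² = 196.
a = (684·4 − 26·82)/196 = 151/49; b = (218·82 − 26·684)/196 = 23/49.
Residuals: 22/49, -47/49, -10/49, 5/7; SSR = 82/49.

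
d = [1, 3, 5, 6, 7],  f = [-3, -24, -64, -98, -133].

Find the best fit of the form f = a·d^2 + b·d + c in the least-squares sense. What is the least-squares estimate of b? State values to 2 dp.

Setting ∂/∂a … = 0 gives: 4404·a + 712·b + 120·c = -11864;  712·a + 120·b + 22·c = -1914;  120·a + 22·b + 5·c = -322.
(Σd^2·d^2 = 4404, Σd^2·d = 712, Σd^2 = 120, Σd·d = 120, Σd = 22, Σ1 = 5, Σd^2·f = -11864, Σd·f = -1914, Σf = -322.)
Inverting the 3×3 Gram matrix, [a, b, c]ᵀ = [-1397/469, 2057/938, -1201/469]ᵀ.

b = 2.19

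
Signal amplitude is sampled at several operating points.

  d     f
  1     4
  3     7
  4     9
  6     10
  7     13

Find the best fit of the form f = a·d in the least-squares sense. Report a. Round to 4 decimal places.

a = 1.9099

From the data, Σd·d = 111.
Moment sums: Σd·f = 212.
So MᵀM·[a]ᵀ = Mᵀf: [[111]]·[a]ᵀ = [212]ᵀ.
a = 212/111 = 1.90991.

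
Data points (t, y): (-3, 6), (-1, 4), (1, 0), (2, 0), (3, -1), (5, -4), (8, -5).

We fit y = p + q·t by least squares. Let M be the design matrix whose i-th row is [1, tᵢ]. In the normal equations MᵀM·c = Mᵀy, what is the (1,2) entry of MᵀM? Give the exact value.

Row 1 ↔ basis 1, column 2 ↔ basis t, so (MᵀM)_{1,2} = Σᵢ t = (1)·(-3) + (1)·(-1) + (1)·(1) + (1)·(2) + (1)·(3) + (1)·(5) + (1)·(8) = 15.

15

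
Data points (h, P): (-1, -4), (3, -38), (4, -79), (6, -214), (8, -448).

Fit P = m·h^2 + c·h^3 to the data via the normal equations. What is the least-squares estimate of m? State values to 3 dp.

MᵀM·[m, c]ᵀ = MᵀP reads: 5730·m + 41810·c = -37986;  41810·m + 313626·c = -281678.
(Σh^2·h^2 = 5730, Σh^2·h^3 = 41810, Σh^3·h^3 = 313626, Σh^2·P = -37986, Σh^3·P = -281678.)
Eliminating c: 313626·(row 1) − 41810·(row 2) gives 49000880·m = 313626·(-37986) − 41810·(-281678) = -136440056, so m = -17055007/6125110.
Then c = ((-281678) − 41810·(-17055007/6125110))/313626 = -645507/1225022.

m = -2.784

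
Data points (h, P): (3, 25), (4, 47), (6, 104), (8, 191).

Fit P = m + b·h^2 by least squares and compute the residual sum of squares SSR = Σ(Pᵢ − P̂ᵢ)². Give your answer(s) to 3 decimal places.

Compute the Gram sums: Σ1 = 4, Σh^2 = 125, Σh^2·h^2 = 5729.
Right-hand side: ΣP = 367, Σh^2·P = 16945.
So XᵀX·[m, b]ᵀ = XᵀP: [[4, 125]; [125, 5729]]·[m, b]ᵀ = [367, 16945]ᵀ.
Δ = 4·5729 − 125² = 7291.
m = (367·5729 − 125·16945)/7291 = -15582/7291; b = (4·16945 − 125·367)/7291 = 21905/7291.
Residuals: 712/7291, 7779/7291, -14734/7291, 6243/7291; SSR = 43490/7291.

SSR = 5.965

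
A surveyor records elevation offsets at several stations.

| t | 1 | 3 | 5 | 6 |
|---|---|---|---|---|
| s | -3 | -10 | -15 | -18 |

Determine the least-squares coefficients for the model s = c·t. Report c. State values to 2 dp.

Sums needed: Σt·t = 71.
For Mᵀs: Σt·s = -216.
So MᵀM·[c]ᵀ = Mᵀs: [[71]]·[c]ᵀ = [-216]ᵀ.
c = (-216)/71 = -3.04225.

c = -3.04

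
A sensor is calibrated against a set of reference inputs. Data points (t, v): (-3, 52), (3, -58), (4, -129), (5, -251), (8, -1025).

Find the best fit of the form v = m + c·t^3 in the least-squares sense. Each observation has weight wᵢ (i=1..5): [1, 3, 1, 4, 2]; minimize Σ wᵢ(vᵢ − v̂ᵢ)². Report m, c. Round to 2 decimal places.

Forming MᵀWM = [[11, 1642]; [1642, 593800]] and MᵀWv = [-3305, -1189458]ᵀ gives MᵀWM·[m, c]ᵀ = MᵀWv.
Eliminating c: 593800·(row 1) − 1642·(row 2) gives 3835636·m = 593800·(-3305) − 1642·(-1189458) = -9418964, so m = -2354741/958909.
Then c = ((-1189458) − 1642·(-2354741/958909))/593800 = -1914307/958909.

m = -2.46, c = -2.00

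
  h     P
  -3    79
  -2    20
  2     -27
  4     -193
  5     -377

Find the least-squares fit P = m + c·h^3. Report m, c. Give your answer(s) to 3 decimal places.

m = -2.689, c = -2.991

Setting ∂/∂m … = 0 gives: 5·m + 162·c = -498;  162·m + 20578·c = -61986.
(Σ1 = 5, Σh^3 = 162, Σh^3·h^3 = 20578, ΣP = -498, Σh^3·P = -61986.)
Δ = 5·20578 − 162² = 76646.
m = ((-498)·20578 − 162·(-61986))/76646 = -5424/2017; c = (5·(-61986) − 162·(-498))/76646 = -6033/2017.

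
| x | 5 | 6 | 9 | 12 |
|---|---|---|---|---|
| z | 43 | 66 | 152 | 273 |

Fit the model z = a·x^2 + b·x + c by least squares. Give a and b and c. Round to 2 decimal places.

a = 1.85, b = 1.34, c = -9.41

From the data, Σx^2·x^2 = 29218, Σx^2·x = 2798, Σx^2 = 286, Σx·x = 286, Σx = 32, Σ1 = 4.
Right-hand side: Σx^2·z = 55075, Σx·z = 5255, Σz = 534.
MᵀM·[a, b, c]ᵀ = Mᵀz becomes [[29218, 2798, 286]; [2798, 286, 32]; [286, 32, 4]]·[a, b, c]ᵀ = [55075, 5255, 534]ᵀ.
Row-reducing yields a = 61/33, b = 443/330, c = -1552/165.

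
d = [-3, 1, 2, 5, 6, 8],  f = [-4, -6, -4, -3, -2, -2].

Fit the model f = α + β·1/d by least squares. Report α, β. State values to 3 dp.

MᵀM·[α, β]ᵀ = Mᵀf reads: 6·α + (199/120)·β = -21;  (199/120)·α + (20801/14400)·β = -157/20.
(Σ1 = 6, Σ1/d = 199/120, Σ1/d·1/d = 20801/14400, Σf = -21, Σ1/d·f = -157/20.)
Determinant 6·(20801/14400) − (199/120)² = 17041/2880.
α = ((-21)·(20801/14400) − (199/120)·(-157/20))/(17041/2880) = -249363/85205; β = (6·(-157/20) − (199/120)·(-21))/(17041/2880) = -35352/17041.

α = -2.927, β = -2.075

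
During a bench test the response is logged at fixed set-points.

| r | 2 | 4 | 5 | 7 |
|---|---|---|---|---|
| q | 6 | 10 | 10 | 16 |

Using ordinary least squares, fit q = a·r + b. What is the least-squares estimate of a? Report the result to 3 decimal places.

a = 1.923

Normal-equation sums: Σr·r = 94, Σr = 18, Σ1 = 4.
And Σr·q = 214, Σq = 42.
AᵀA·[a, b]ᵀ = Aᵀq becomes [[94, 18]; [18, 4]]·[a, b]ᵀ = [214, 42]ᵀ.
Δ = 94·4 − 18² = 52.
a = (214·4 − 18·42)/52 = 25/13; b = (94·42 − 18·214)/52 = 24/13.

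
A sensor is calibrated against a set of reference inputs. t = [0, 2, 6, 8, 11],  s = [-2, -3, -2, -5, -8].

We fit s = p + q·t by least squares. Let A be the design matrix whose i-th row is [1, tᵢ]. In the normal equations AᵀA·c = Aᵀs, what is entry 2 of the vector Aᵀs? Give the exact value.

-146

Entry 2 ↔ basis t, so (Aᵀs)_{2} = Σᵢ (t)·sᵢ = (0)·(-2) + (2)·(-3) + (6)·(-2) + (8)·(-5) + (11)·(-8) = -146.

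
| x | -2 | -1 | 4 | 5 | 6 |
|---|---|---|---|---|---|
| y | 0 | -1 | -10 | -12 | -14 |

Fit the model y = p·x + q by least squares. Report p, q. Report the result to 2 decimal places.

p = -1.77, q = -3.15

Normal-equation sums: Σx·x = 82, Σx = 12, Σ1 = 5.
For Mᵀy: Σx·y = -183, Σy = -37.
Normal equations: [[82, 12]; [12, 5]]·[p, q]ᵀ = [-183, -37]ᵀ.
Δ = 82·5 − 12² = 266.
p = ((-183)·5 − 12·(-37))/266 = -471/266; q = (82·(-37) − 12·(-183))/266 = -419/133.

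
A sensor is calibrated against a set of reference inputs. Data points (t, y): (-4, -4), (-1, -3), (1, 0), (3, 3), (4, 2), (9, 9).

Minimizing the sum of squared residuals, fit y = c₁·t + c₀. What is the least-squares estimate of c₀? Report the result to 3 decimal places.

The normal system XᵀX·[c₁, c₀]ᵀ = Xᵀy is [[124, 12]; [12, 6]]·[c₁, c₀]ᵀ = [117, 7]ᵀ.
Determinant 124·6 − 12² = 600.
c₁ = (117·6 − 12·7)/600 = 103/100; c₀ = (124·7 − 12·117)/600 = -67/75.

c₀ = -0.893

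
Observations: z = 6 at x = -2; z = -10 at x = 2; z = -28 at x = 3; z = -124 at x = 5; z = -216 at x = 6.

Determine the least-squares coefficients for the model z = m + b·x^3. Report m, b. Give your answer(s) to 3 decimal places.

Forming AᵀA = [[5, 368]; [368, 63138]] and Aᵀz = [-372, -63040]ᵀ gives AᵀA·[m, b]ᵀ = Aᵀz.
Eliminating b: 63138·(row 1) − 368·(row 2) gives 180266·m = 63138·(-372) − 368·(-63040) = -288616, so m = -144308/90133.
Then b = ((-63040) − 368·(-144308/90133))/63138 = -89152/90133.

m = -1.601, b = -0.989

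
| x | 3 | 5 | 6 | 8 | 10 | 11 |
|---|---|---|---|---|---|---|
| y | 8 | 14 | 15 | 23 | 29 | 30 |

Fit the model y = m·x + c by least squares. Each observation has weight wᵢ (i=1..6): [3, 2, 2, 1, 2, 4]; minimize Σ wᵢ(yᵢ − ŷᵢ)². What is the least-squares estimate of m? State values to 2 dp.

Compute the Gram sums: Σwᵢ·x·x = 897, Σwᵢ·x = 103, Σwᵢ·1 = 14.
Right-hand side: Σwᵢ·x·y = 2476, Σwᵢ·y = 283.
So MᵀWM·[m, c]ᵀ = MᵀWy: [[897, 103]; [103, 14]]·[m, c]ᵀ = [2476, 283]ᵀ.
Δ = 897·14 − 103² = 1949.
m = (2476·14 − 103·283)/1949 = 5515/1949; c = (897·283 − 103·2476)/1949 = -1177/1949.

m = 2.83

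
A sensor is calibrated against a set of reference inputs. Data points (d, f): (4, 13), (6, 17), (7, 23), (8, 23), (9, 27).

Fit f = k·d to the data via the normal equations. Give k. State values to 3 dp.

Compute the Gram sums: Σd·d = 246.
Right-hand side: Σd·f = 742.
XᵀX·[k]ᵀ = Xᵀf becomes [[246]]·[k]ᵀ = [742]ᵀ.
k = 742/246 = 3.01626.

k = 3.016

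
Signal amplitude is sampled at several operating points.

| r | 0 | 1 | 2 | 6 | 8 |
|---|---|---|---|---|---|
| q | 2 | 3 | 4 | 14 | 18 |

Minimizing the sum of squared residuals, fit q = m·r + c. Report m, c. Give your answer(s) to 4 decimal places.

Forming AᵀA = [[105, 17]; [17, 5]] and Aᵀq = [239, 41]ᵀ gives AᵀA·[m, c]ᵀ = Aᵀq.
Determinant 105·5 − 17² = 236.
m = (239·5 − 17·41)/236 = 249/118; c = (105·41 − 17·239)/236 = 121/118.

m = 2.1102, c = 1.0254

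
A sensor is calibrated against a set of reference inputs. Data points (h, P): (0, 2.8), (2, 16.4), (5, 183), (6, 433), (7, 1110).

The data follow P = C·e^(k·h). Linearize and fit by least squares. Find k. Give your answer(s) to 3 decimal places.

With ln Pᵢ as the transformed response and hᵢ as the regressor:
Over the data: Σh = 20.0000, Σ(h)² = 114.0000, Σln P = 22.1192, Σh·ln P = 117.1512.
Normal system: [[114.0000, 20.0000]; [20.0000, 5]]·[k, ln C]ᵀ = [117.1512, 22.1192]ᵀ.
Slope k = (n·Σh·ln P − Σh·Σln P)/(n·Σ(h)² − (Σh)²) = (5·117.1512 − 20.0000·22.1192)/170.0000 = 0.84336; ln C = (Σln P − k·Σh)/n = 1.05040.

k = 0.843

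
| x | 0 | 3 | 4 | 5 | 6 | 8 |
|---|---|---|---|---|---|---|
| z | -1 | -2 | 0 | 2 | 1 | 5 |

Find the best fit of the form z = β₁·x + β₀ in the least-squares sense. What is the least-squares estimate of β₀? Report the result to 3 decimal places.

β₀ = -2.455

The normal system AᵀA·[β₁, β₀]ᵀ = Aᵀz is [[150, 26]; [26, 6]]·[β₁, β₀]ᵀ = [50, 5]ᵀ.
Eliminating β₀: 6·(row 1) − 26·(row 2) gives 224·β₁ = 6·50 − 26·5 = 170, so β₁ = 85/112.
Then β₀ = (5 − 26·(85/112))/6 = -275/112.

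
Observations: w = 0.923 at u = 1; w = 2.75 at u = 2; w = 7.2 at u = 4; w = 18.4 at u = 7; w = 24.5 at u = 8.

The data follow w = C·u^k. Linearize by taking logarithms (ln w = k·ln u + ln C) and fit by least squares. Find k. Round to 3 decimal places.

k = 1.552

With ln wᵢ as the transformed response and ln uᵢ as the regressor:
AᵀA = [[10.5129, 6.1048]; [6.1048, 5]], rhs = [15.7565, 9.0166]ᵀ  (here Σln u = 6.1048, Σ(ln u)² = 10.5129, Σln w = 9.0166, Σln u·ln w = 15.7565).
Solving (det = 15.2960): k = 1.55191, ln C = -0.09150.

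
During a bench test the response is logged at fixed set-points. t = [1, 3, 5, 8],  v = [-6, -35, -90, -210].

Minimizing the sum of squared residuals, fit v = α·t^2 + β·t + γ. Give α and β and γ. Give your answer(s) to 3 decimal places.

α = -2.790, β = -4.122, γ = 1.324

From the data, Σt^2·t^2 = 4803, Σt^2·t = 665, Σt^2 = 99, Σt·t = 99, Σt = 17, Σ1 = 4.
For Aᵀv: Σt^2·v = -16011, Σt·v = -2241, Σv = -341.
AᵀA·[α, β, γ]ᵀ = Aᵀv becomes [[4803, 665, 99]; [665, 99, 17]; [99, 17, 4]]·[α, β, γ]ᵀ = [-16011, -2241, -341]ᵀ.
Inverting the 3×3 Gram matrix, [α, β, γ]ᵀ = [-4573/1639, -6756/1639, 2170/1639]ᵀ.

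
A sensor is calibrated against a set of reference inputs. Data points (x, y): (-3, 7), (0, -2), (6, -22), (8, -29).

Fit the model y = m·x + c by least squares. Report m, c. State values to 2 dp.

Compute the Gram sums: Σx·x = 109, Σx = 11, Σ1 = 4.
For Mᵀy: Σx·y = -385, Σy = -46.
So MᵀM·[m, c]ᵀ = Mᵀy: [[109, 11]; [11, 4]]·[m, c]ᵀ = [-385, -46]ᵀ.
Δ = 109·4 − 11² = 315.
m = ((-385)·4 − 11·(-46))/315 = -1034/315; c = (109·(-46) − 11·(-385))/315 = -779/315.

m = -3.28, c = -2.47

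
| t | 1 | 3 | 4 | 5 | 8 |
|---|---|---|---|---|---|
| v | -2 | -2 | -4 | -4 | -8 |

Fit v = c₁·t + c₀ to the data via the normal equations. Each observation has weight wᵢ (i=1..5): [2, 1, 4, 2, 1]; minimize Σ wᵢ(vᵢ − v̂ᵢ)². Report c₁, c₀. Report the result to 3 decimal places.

Normal-equation sums: Σwᵢ·t·t = 189, Σwᵢ·t = 39, Σwᵢ·1 = 10.
And Σwᵢ·t·v = -178, Σwᵢ·v = -38.
Eliminating c₀: 10·(row 1) − 39·(row 2) gives 369·c₁ = 10·(-178) − 39·(-38) = -298, so c₁ = -298/369.
Then c₀ = ((-38) − 39·(-298/369))/10 = -80/123.

c₁ = -0.808, c₀ = -0.650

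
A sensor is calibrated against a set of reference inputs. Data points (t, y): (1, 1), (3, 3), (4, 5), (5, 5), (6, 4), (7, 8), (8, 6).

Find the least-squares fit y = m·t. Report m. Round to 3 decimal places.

m = 0.915

Setting ∂/∂m … = 0 gives: 200·m = 183.
(Σt·t = 200, Σt·y = 183.)
Hence m = 183 / 200 ≈ 0.915.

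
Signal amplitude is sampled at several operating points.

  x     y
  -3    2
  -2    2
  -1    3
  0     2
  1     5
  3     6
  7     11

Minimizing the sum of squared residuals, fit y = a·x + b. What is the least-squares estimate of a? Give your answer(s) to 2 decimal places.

Setting ∂/∂a … = 0 gives: 73·a + 5·b = 87;  5·a + 7·b = 31.
det = 73·7 − 5² = 486.
a = (87·7 − 5·31)/486 = 227/243; b = (73·31 − 5·87)/486 = 914/243.

a = 0.93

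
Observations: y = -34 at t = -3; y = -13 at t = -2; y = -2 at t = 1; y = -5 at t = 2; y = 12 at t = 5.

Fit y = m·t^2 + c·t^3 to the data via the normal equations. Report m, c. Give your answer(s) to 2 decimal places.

m = -2.19, c = 0.53

The normal equations are: 739·m + 2883·c = -80;  2883·m + 16483·c = 2480.
Eliminating c: 16483·(row 1) − 2883·(row 2) gives 3869248·m = 16483·(-80) − 2883·2480 = -8468480, so m = -132320/60457.
Then c = (2480 − 2883·(-132320/60457))/16483 = 32240/60457.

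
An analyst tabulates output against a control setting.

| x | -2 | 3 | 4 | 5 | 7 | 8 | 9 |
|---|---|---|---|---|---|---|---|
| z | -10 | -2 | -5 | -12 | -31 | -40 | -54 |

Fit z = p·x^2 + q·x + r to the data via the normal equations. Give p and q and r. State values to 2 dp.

p = -0.94, q = 2.53, r = -1.08

With design matrix A, AᵀA = [[14036, 1792, 248]; [1792, 248, 34]; [248, 34, 7]] and Aᵀz = [-8891, -1089, -154]ᵀ.
Inverting the 3×3 Gram matrix, [p, q, r]ᵀ = [-147527/157332, 398413/157332, -28297/26222]ᵀ.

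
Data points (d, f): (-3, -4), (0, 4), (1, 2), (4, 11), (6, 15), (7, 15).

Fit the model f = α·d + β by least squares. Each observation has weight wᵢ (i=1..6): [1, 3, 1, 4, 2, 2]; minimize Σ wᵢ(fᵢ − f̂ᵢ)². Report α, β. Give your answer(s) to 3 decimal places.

Forming XᵀWX = [[244, 40]; [40, 13]] and XᵀWf = [580, 114]ᵀ gives XᵀWX·[α, β]ᵀ = XᵀWf.
det = 244·13 − 40² = 1572.
α = (580·13 − 40·114)/1572 = 745/393; β = (244·114 − 40·580)/1572 = 1154/393.

α = 1.896, β = 2.936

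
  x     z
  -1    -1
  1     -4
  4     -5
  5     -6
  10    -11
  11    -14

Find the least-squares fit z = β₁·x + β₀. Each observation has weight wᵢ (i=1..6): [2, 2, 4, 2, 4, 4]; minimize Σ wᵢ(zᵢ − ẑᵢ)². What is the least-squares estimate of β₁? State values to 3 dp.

β₁ = -1.013

Entries of MᵀWM: Σwᵢ·x·x = 1002, Σwᵢ·x = 110, Σwᵢ·1 = 18.
And Σwᵢ·x·z = -1202, Σwᵢ·z = -142.
Normal equations: [[1002, 110]; [110, 18]]·[β₁, β₀]ᵀ = [-1202, -142]ᵀ.
Determinant 1002·18 − 110² = 5936.
β₁ = ((-1202)·18 − 110·(-142))/5936 = -376/371; β₀ = (1002·(-142) − 110·(-1202))/5936 = -629/371.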